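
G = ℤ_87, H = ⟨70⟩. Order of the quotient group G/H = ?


|⟨70⟩| = n / gcd(70, 87) = 87 / 1 = 87
H is normal (ℤ_87 is abelian).
|G/H| = |G| / |H| = 87 / 87 = 1

|G/H| = 1


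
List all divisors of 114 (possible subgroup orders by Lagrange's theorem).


Lagrange's theorem: |H| divides |G|
|G| = 114
Divisors of 114: 1, 2, 3, 6, 19, 38, 57, 114

Possible subgroup orders: {1, 2, 3, 6, 19, 38, 57, 114}


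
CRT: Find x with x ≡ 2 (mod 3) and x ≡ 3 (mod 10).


m₁ = 3, m₂ = 10, gcd = 1, so CRT applies. M = m₁·m₂ = 30
Let M₁ = M/m₁ = 10, M₂ = M/m₂ = 3
Find y₁ ≡ M₁⁻¹ (mod m₁): 10⁻¹ ≡ 1 (mod 3)
Find y₂ ≡ M₂⁻¹ (mod m₂): 3⁻¹ ≡ 7 (mod 10)
x = a₁·M₁·y₁ + a₂·M₂·y₂ = 2·10·1 + 3·3·7 = 83
Reduce mod 30: x ≡ 23
Check: 23 mod 3 = 2 ✓, 23 mod 10 = 3 ✓

x ≡ 23 (mod 30)


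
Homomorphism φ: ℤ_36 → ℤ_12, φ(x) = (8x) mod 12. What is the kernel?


Kernel = preimage of identity
ker(φ) = {x ∈ ℤ_36 : 8x ≡ 0 (mod 12)}. Since 12 | 36, φ is well-defined. The kernel is the cyclic subgroup ⟨3⟩ of ℤ_36 (order 12), i.e. {0, 3, 6, 9, 12, 15, 18, 21, 24, 27, 30, 33}

ker(φ) = {0, 3, 6, 9, 12, 15, 18, 21, 24, 27, 30, 33}


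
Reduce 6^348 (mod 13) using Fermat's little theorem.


Fermat's little theorem: if p is prime and gcd(a,p)=1, then a^(p-1) ≡ 1 (mod p)
p = 13 is prime, gcd(6,13) = 1
Reduce exponent: 348 mod 12 = 0
So 6^348 ≡ 6^0 (mod 13)
6^0 = 1

6^348 ≡ 1 (mod 13)


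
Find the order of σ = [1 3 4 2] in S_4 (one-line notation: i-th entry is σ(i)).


Cycle decomposition: (2 3 4)
Cycle lengths: 3
Order = lcm(3) = 3

ord(σ) = 3


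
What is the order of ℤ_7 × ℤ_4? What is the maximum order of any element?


|ℤ_7 × ℤ_4| = 7 × 4 = 28
Max element order = lcm(7,4) = 28
Cyclic? Yes (gcd=1)

|ℤ_7×ℤ_4| = 28, max element order = 28


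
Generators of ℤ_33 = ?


g generates ℤ_n iff gcd(g,n) = 1
Prime factors of 33: 3, 11
Generators are g ∈ {1,...,32} not divisible by any of these primes.
Generators: {1, 2, 4, 5, 7, 8, 10, 13, 14, 16, 17, 19, 20, 23, 25, 26, 28, 29, 31, 32}
Number of generators = φ(33) = 20

Generators of ℤ_33 = {1, 2, 4, 5, 7, 8, 10, 13, 14, 16, 17, 19, 20, 23, 25, 26, 28, 29, 31, 32}


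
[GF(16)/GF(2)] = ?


GF(16) = GF(2^4), so the extension degree is 4

[GF(16)/GF(2)] = 4


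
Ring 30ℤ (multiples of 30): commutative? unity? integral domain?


30ℤ is a commutative ring under +,× but has no multiplicative identity (1 ∉ 30ℤ); it has no zero divisors, but without unity it is not an integral domain
Commutative: Yes
Integral domain: No
Has unity: No

30ℤ (multiples of 30): Commutative=Yes, Unity=No


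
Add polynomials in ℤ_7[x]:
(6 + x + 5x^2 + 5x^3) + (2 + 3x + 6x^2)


Add coefficients mod 7:
x^0: 6 + 2 = 1 (mod 7)
x^1: 1 + 3 = 4 (mod 7)
x^2: 5 + 6 = 4 (mod 7)
x^3: 5 + 0 = 5 (mod 7)
Result: 1 + 4x + 4x^2 + 5x^3

f + g = 1 + 4x + 4x^2 + 5x^3


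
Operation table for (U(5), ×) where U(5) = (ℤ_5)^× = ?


Elements: {1, 2, 3, 4}
Operation: multiplication mod 5
Entry (a, b) = (a × b) mod 5

Cayley table:
  | 1 | 2 | 3 | 4
1 | 1 | 2 | 3 | 4
2 | 2 | 4 | 1 | 3
3 | 3 | 1 | 4 | 2
4 | 4 | 3 | 2 | 1


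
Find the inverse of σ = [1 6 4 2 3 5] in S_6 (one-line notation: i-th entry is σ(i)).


To find σ⁻¹, swap domain and range:
σ(1) = 1 → σ⁻¹(1) = 1
σ(2) = 6 → σ⁻¹(6) = 2
σ(3) = 4 → σ⁻¹(4) = 3
σ(4) = 2 → σ⁻¹(2) = 4
σ(5) = 3 → σ⁻¹(3) = 5
σ(6) = 5 → σ⁻¹(5) = 6

σ⁻¹ = [1 4 5 3 6 2]


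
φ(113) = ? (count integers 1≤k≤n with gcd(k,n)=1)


Factor n: 113 = 113
φ(n) = n · ∏(1 - 1/p) over distinct primes p | n
φ(113) = 113 · (1 - 1/113) = 112

φ(113) = 112


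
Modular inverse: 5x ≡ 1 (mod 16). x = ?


Use the extended Euclidean algorithm to write 1 = 5·s + 16·t; then s mod 16 is the inverse.
Euclidean algorithm:
  5 = 0·16 + 5
  16 = 3·5 + 1
  5 = 5·1 + 0
gcd(5,16) = 1
Back-substitution gives: 5·(-3) + 16·(1) = 1
So 5⁻¹ ≡ -3 ≡ 13 (mod 16)
Check: 5 × 13 = 65 ≡ 1 (mod 16) ✓

5⁻¹ ≡ 13 (mod 16)


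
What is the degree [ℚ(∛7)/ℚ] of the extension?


∛7 has minimal polynomial x³ - 7 (irreducible over ℚ since 7 is not a perfect cube)

[ℚ(∛7)/ℚ] = 3


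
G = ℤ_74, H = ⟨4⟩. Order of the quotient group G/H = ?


|⟨4⟩| = n / gcd(4, 74) = 74 / 2 = 37
H is normal (ℤ_74 is abelian).
|G/H| = |G| / |H| = 74 / 37 = 2

|G/H| = 2


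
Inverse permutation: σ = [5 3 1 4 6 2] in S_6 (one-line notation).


To find σ⁻¹, swap domain and range:
σ(1) = 5 → σ⁻¹(5) = 1
σ(2) = 3 → σ⁻¹(3) = 2
σ(3) = 1 → σ⁻¹(1) = 3
σ(4) = 4 → σ⁻¹(4) = 4
σ(5) = 6 → σ⁻¹(6) = 5
σ(6) = 2 → σ⁻¹(2) = 6

σ⁻¹ = [3 6 2 4 1 5]


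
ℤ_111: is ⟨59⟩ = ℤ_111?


g generates ℤ_n iff gcd(g, n) = 1
gcd(59, 111) = 1
Since gcd = 1, 59 is a generator.

Yes, 59 generates ℤ_111


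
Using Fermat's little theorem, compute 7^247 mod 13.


Fermat's little theorem: if p is prime and gcd(a,p)=1, then a^(p-1) ≡ 1 (mod p)
p = 13 is prime, gcd(7,13) = 1
Reduce exponent: 247 mod 12 = 7
So 7^247 ≡ 7^7 (mod 13)
7^7 mod 13 = 6

7^247 ≡ 6 (mod 13)


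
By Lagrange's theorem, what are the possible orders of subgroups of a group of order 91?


Lagrange's theorem: |H| divides |G|
|G| = 91
Divisors of 91: 1, 7, 13, 91

Possible subgroup orders: {1, 7, 13, 91}


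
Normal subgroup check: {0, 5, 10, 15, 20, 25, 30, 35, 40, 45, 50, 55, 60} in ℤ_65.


H = {0, 5, 10, 15, 20, 25, 30, 35, 40, 45, 50, 55, 60} in ℤ_65
ℤ_65 is abelian; every subgroup of an abelian group is normal

Yes, normal subgroup


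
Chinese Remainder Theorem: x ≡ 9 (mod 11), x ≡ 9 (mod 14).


m₁ = 11, m₂ = 14, gcd = 1, so CRT applies. M = m₁·m₂ = 154
Let M₁ = M/m₁ = 14, M₂ = M/m₂ = 11
Find y₁ ≡ M₁⁻¹ (mod m₁): 14⁻¹ ≡ 4 (mod 11)
Find y₂ ≡ M₂⁻¹ (mod m₂): 11⁻¹ ≡ 9 (mod 14)
x = a₁·M₁·y₁ + a₂·M₂·y₂ = 9·14·4 + 9·11·9 = 1395
Reduce mod 154: x ≡ 9
Check: 9 mod 11 = 9 ✓, 9 mod 14 = 9 ✓

x ≡ 9 (mod 154)


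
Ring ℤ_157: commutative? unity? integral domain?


ℤ_157 is a commutative ring with unity 1; 157 is prime, so ℤ_157 is a field (hence an integral domain)
Commutative: Yes
Integral domain: Yes
Has unity: Yes

ℤ_157: Commutative=Yes, Unity=Yes


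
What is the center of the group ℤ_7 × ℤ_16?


Z(G) = {g ∈ G | gx = xg for all x ∈ G}
Direct product of abelian groups is abelian, so Z(G) = G

Z(ℤ_7 × ℤ_16) = ℤ_7 × ℤ_16


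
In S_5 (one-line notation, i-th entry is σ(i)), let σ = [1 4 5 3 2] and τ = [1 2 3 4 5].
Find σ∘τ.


σ∘τ: apply τ first, then σ
1 →τ 1 →σ 1
2 →τ 2 →σ 4
3 →τ 3 →σ 5
4 →τ 4 →σ 3
5 →τ 5 →σ 2

σ∘τ = [1 4 5 3 2]


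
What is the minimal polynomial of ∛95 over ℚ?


∛95 satisfies x³ - 95 = 0, irreducible over ℚ (no rational root; 95 is not a perfect cube)

Minimal polynomial: x³ - 95


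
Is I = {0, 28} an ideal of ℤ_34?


Check ideal conditions for I = {0, 28} in ℤ_34:
(1) I is an additive subgroup? No
(2) For r ∈ ℤ_34 and a ∈ I: r·a ∈ I? No  [counterexample: r=2, a=28, r·a mod 34 = 22 ∉ I]

No, I is not an ideal of ℤ_34


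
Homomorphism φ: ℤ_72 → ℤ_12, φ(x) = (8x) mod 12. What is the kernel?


Kernel = preimage of identity
ker(φ) = {x ∈ ℤ_72 : 8x ≡ 0 (mod 12)}. Since 12 | 72, φ is well-defined. The kernel is the cyclic subgroup ⟨3⟩ of ℤ_72 (order 24), i.e. {0, 3, 6, 9, 12, 15, 18, 21, 24, 27, 30, 33, 36, 39, 42, 45, 48, 51, 54, 57, 60, 63, 66, 69}

ker(φ) = {0, 3, 6, 9, 12, 15, 18, 21, 24, 27, 30, 33, 36, 39, 42, 45, 48, 51, 54, 57, 60, 63, 66, 69}


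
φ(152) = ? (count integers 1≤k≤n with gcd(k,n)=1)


Factor n: 152 = 2^3 × 19
φ(n) = n · ∏(1 - 1/p) over distinct primes p | n
φ(152) = 152 · (1 - 1/2) · (1 - 1/19) = 72

φ(152) = 72


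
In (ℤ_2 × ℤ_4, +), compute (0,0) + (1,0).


Operation: componentwise addition mod (2, 4)
(0,0) + (1,0) = ((a₁+b₁) mod 2, (a₂+b₂) mod 4) with a = (0,0), b = (1,0)

(0,0) + (1,0) = (1,0)


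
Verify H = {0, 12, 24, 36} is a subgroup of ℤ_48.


Subgroup test for H = {0, 12, 24, 36} in (ℤ_48, +):
(1) 0 ∈ H? Yes
(2) Closure: for all a,b ∈ H, (a+b) mod 48 ∈ H? Yes
(3) Inverses: for all a ∈ H, -a mod 48 ∈ H? Yes

Yes, H is a subgroup of ℤ_48


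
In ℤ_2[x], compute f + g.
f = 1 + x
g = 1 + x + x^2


Add coefficients mod 2:
x^0: 1 + 1 = 0 (mod 2)
x^1: 1 + 1 = 0 (mod 2)
x^2: 0 + 1 = 1 (mod 2)
Result: x^2

f + g = x^2


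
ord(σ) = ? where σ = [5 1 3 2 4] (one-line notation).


Cycle decomposition: (1 5 4 2)
Cycle lengths: 4
Order = lcm(4) = 4

ord(σ) = 4


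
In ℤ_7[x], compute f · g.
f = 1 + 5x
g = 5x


Expand and collect like terms; reduce coefficients mod 7:
x^0: 1·0 = 0 ≡ 0 (mod 7)
x^1: 1·5 + 5·0 = 5 ≡ 5 (mod 7)
x^2: 5·5 = 25 ≡ 4 (mod 7)
Result: 5x + 4x^2

f · g = 5x + 4x^2


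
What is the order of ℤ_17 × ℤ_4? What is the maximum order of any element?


|ℤ_17 × ℤ_4| = 17 × 4 = 68
Max element order = lcm(17,4) = 68
Cyclic? Yes (gcd=1)

|ℤ_17×ℤ_4| = 68, max element order = 68


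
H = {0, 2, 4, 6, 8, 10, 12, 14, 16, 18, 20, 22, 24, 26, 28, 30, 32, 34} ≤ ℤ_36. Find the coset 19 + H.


19 + H = {19 + h (mod 36) : h ∈ H}
19+0=19, 19+2=21, 19+4=23, 19+6=25, 19+8=27, 19+10=29, 19+12=31, 19+14=33, 19+16=35, 19+18=1, 19+20=3, 19+22=5, 19+24=7, 19+26=9, 19+28=11, 19+30=13, 19+32=15, 19+34=17
19 + H = {1, 3, 5, 7, 9, 11, 13, 15, 17, 19, 21, 23, 25, 27, 29, 31, 33, 35} = 1 + H

19 + H = {1, 3, 5, 7, 9, 11, 13, 15, 17, 19, 21, 23, 25, 27, 29, 31, 33, 35}


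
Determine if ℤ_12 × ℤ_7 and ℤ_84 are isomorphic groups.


Comparing ℤ_12 × ℤ_7 and ℤ_84:
gcd(12,7) = 1, so ℤ_12 × ℤ_7 ≅ ℤ_84 (CRT)

Yes, ℤ_12 × ℤ_7 ≅ ℤ_84


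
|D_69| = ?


|D_n| = 2n (n rotations and n reflections)
|D_69| = 2×69 = 138

|D_69| = 138


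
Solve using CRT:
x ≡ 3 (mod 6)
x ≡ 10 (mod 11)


m₁ = 6, m₂ = 11, gcd = 1, so CRT applies. M = m₁·m₂ = 66
Let M₁ = M/m₁ = 11, M₂ = M/m₂ = 6
Find y₁ ≡ M₁⁻¹ (mod m₁): 11⁻¹ ≡ 5 (mod 6)
Find y₂ ≡ M₂⁻¹ (mod m₂): 6⁻¹ ≡ 2 (mod 11)
x = a₁·M₁·y₁ + a₂·M₂·y₂ = 3·11·5 + 10·6·2 = 285
Reduce mod 66: x ≡ 21
Check: 21 mod 6 = 3 ✓, 21 mod 11 = 10 ✓

x ≡ 21 (mod 66)


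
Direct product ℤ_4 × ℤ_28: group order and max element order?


|ℤ_4 × ℤ_28| = 4 × 28 = 112
Max element order = lcm(4,28) = 28
Cyclic? No (gcd=4)

|ℤ_4×ℤ_28| = 112, max element order = 28


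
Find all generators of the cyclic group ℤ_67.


g generates ℤ_n iff gcd(g,n) = 1
Prime factors of 67: 67
Generators are g ∈ {1,...,66} not divisible by any of these primes.
Generators: {1, 2, 3, 4, 5, 6, 7, 8, 9, 10, 11, 12, 13, 14, 15, 16, 17, 18, 19, 20, 21, 22, 23, 24, 25, 26, 27, 28, 29, 30, 31, 32, 33, 34, 35, 36, 37, 38, 39, 40, 41, 42, 43, 44, 45, 46, 47, 48, 49, 50, 51, 52, 53, 54, 55, 56, 57, 58, 59, 60, 61, 62, 63, 64, 65, 66}
Number of generators = φ(67) = 66

Generators of ℤ_67 = {1, 2, 3, 4, 5, 6, 7, 8, 9, 10, 11, 12, 13, 14, 15, 16, 17, 18, 19, 20, 21, 22, 23, 24, 25, 26, 27, 28, 29, 30, 31, 32, 33, 34, 35, 36, 37, 38, 39, 40, 41, 42, 43, 44, 45, 46, 47, 48, 49, 50, 51, 52, 53, 54, 55, 56, 57, 58, 59, 60, 61, 62, 63, 64, 65, 66}


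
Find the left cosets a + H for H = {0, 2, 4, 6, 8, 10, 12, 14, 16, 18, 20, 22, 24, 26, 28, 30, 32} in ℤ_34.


H = {0, 2, 4, 6, 8, 10, 12, 14, 16, 18, 20, 22, 24, 26, 28, 30, 32}, |H| = 17
Number of cosets = |G|/|H| = 34/17 = 2
0 + H = {0, 2, 4, 6, 8, 10, 12, 14, 16, 18, 20, 22, 24, 26, 28, 30, 32}
1 + H = {1, 3, 5, 7, 9, 11, 13, 15, 17, 19, 21, 23, 25, 27, 29, 31, 33}

Cosets: 0+H={0,2,4,6,8,10,12,14,16,18,20,22,24,26,28,30,32}; 1+H={1,3,5,7,9,11,13,15,17,19,21,23,25,27,29,31,33}


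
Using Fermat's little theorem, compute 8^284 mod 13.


Fermat's little theorem: if p is prime and gcd(a,p)=1, then a^(p-1) ≡ 1 (mod p)
p = 13 is prime, gcd(8,13) = 1
Reduce exponent: 284 mod 12 = 8
So 8^284 ≡ 8^8 (mod 13)
8^8 mod 13 = 1

8^284 ≡ 1 (mod 13)


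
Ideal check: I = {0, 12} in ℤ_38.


Check ideal conditions for I = {0, 12} in ℤ_38:
(1) I is an additive subgroup? No
(2) For r ∈ ℤ_38 and a ∈ I: r·a ∈ I? No  [counterexample: r=2, a=12, r·a mod 38 = 24 ∉ I]

No, I is not an ideal of ℤ_38


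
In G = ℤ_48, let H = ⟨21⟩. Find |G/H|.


|⟨21⟩| = n / gcd(21, 48) = 48 / 3 = 16
H is normal (ℤ_48 is abelian).
|G/H| = |G| / |H| = 48 / 16 = 3

|G/H| = 3


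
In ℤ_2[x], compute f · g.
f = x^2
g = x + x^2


Expand and collect like terms; reduce coefficients mod 2:
x^0: 0·0 = 0 ≡ 0 (mod 2)
x^1: 0·1 + 0·0 = 0 ≡ 0 (mod 2)
x^2: 0·1 + 0·1 + 1·0 = 0 ≡ 0 (mod 2)
x^3: 0·1 + 1·1 = 1 ≡ 1 (mod 2)
x^4: 1·1 = 1 ≡ 1 (mod 2)
Result: x^3 + x^4

f · g = x^3 + x^4


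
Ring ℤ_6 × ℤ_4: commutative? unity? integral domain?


Direct product ring; commutative with unity (1,1); but (1,0)·(0,1) = (0,0) gives zero divisors, so not an integral domain
Commutative: Yes
Integral domain: No
Has unity: Yes

ℤ_6 × ℤ_4: Commutative=Yes, Unity=Yes


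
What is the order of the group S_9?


|S_n| = n! (number of permutations of n symbols)
|S_9| = 9! = 362880

|S_9| = 362880


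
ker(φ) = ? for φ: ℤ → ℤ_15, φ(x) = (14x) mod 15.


Kernel = preimage of identity
ker(φ) = {x ∈ ℤ : 14x ≡ 0 (mod 15)}. gcd(14,15) = 1, so 14x ≡ 0 (mod 15) ⟺ x ≡ 0 (mod 15/1 = 15). Hence ker(φ) = 15ℤ

ker(φ) = 15ℤ


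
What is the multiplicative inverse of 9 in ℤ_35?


Use the extended Euclidean algorithm to write 1 = 9·s + 35·t; then s mod 35 is the inverse.
Euclidean algorithm:
  9 = 0·35 + 9
  35 = 3·9 + 8
  9 = 1·8 + 1
  8 = 8·1 + 0
gcd(9,35) = 1
Back-substitution gives: 9·(4) + 35·(-1) = 1
So 9⁻¹ ≡ 4 ≡ 4 (mod 35)
Check: 9 × 4 = 36 ≡ 1 (mod 35) ✓

9⁻¹ ≡ 4 (mod 35)


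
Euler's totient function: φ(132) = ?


Factor n: 132 = 2^2 × 3 × 11
φ(n) = n · ∏(1 - 1/p) over distinct primes p | n
φ(132) = 132 · (1 - 1/2) · (1 - 1/3) · (1 - 1/11) = 40

φ(132) = 40


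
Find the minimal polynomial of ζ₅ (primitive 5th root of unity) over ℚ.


ζ₅ is a root of Φ₅(x) = x⁴ + x³ + x² + x + 1, irreducible over ℚ

Minimal polynomial: x⁴ + x³ + x² + x + 1


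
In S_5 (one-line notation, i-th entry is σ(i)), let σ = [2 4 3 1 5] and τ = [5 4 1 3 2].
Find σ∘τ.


σ∘τ: apply τ first, then σ
1 →τ 5 →σ 5
2 →τ 4 →σ 1
3 →τ 1 →σ 2
4 →τ 3 →σ 3
5 →τ 2 →σ 4

σ∘τ = [5 1 2 3 4]


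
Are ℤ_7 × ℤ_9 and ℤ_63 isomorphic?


Comparing ℤ_7 × ℤ_9 and ℤ_63:
gcd(7,9) = 1, so ℤ_7 × ℤ_9 ≅ ℤ_63 (CRT)

Yes, ℤ_7 × ℤ_9 ≅ ℤ_63


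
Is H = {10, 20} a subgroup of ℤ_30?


Subgroup test for H = {10, 20} in (ℤ_30, +):
(1) 0 ∈ H? No
(2) Closure: for all a,b ∈ H, (a+b) mod 30 ∈ H? No  [counterexample: 10 + 20 = 0 ∉ H]
(3) Inverses: for all a ∈ H, -a mod 30 ∈ H? Yes

No, H is not a subgroup of ℤ_30


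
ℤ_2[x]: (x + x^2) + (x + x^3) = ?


Add coefficients mod 2:
x^0: 0 + 0 = 0 (mod 2)
x^1: 1 + 1 = 0 (mod 2)
x^2: 1 + 0 = 1 (mod 2)
x^3: 0 + 1 = 1 (mod 2)
Result: x^2 + x^3

f + g = x^2 + x^3


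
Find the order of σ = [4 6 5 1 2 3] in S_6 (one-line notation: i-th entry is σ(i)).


Cycle decomposition: (1 4) (2 6 3 5)
Cycle lengths: 2, 4
Order = lcm(2, 4) = 4

ord(σ) = 4


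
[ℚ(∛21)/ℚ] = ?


∛21 has minimal polynomial x³ - 21 (irreducible over ℚ since 21 is not a perfect cube)

[ℚ(∛21)/ℚ] = 3


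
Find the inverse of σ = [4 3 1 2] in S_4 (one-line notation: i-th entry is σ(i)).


To find σ⁻¹, swap domain and range:
σ(1) = 4 → σ⁻¹(4) = 1
σ(2) = 3 → σ⁻¹(3) = 2
σ(3) = 1 → σ⁻¹(1) = 3
σ(4) = 2 → σ⁻¹(2) = 4

σ⁻¹ = [3 4 2 1]


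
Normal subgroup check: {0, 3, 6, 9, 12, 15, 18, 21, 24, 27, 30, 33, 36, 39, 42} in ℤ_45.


H = {0, 3, 6, 9, 12, 15, 18, 21, 24, 27, 30, 33, 36, 39, 42} in ℤ_45
ℤ_45 is abelian; every subgroup of an abelian group is normal

Yes, normal subgroup


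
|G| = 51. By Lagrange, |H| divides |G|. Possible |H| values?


Lagrange's theorem: |H| divides |G|
|G| = 51
Divisors of 51: 1, 3, 17, 51

Possible subgroup orders: {1, 3, 17, 51}


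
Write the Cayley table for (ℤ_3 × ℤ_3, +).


Elements: {(0,0), (0,1), (0,2), (1,0), (1,1), (1,2), (2,0), (2,1), (2,2)}
Operation: componentwise addition mod (3, 3)
Entry (a, b) = ((a₁+b₁) mod 3, (a₂+b₂) mod 3)

Cayley table:
      | (0,0) | (0,1) | (0,2) | (1,0) | (1,1) | (1,2) | (2,0) | (2,1) | (2,2)
(0,0) | (0,0) | (0,1) | (0,2) | (1,0) | (1,1) | (1,2) | (2,0) | (2,1) | (2,2)
(0,1) | (0,1) | (0,2) | (0,0) | (1,1) | (1,2) | (1,0) | (2,1) | (2,2) | (2,0)
(0,2) | (0,2) | (0,0) | (0,1) | (1,2) | (1,0) | (1,1) | (2,2) | (2,0) | (2,1)
(1,0) | (1,0) | (1,1) | (1,2) | (2,0) | (2,1) | (2,2) | (0,0) | (0,1) | (0,2)
(1,1) | (1,1) | (1,2) | (1,0) | (2,1) | (2,2) | (2,0) | (0,1) | (0,2) | (0,0)
(1,2) | (1,2) | (1,0) | (1,1) | (2,2) | (2,0) | (2,1) | (0,2) | (0,0) | (0,1)
(2,0) | (2,0) | (2,1) | (2,2) | (0,0) | (0,1) | (0,2) | (1,0) | (1,1) | (1,2)
(2,1) | (2,1) | (2,2) | (2,0) | (0,1) | (0,2) | (0,0) | (1,1) | (1,2) | (1,0)
(2,2) | (2,2) | (2,0) | (2,1) | (0,2) | (0,0) | (0,1) | (1,2) | (1,0) | (1,1)


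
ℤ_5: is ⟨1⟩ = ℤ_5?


g generates ℤ_n iff gcd(g, n) = 1
gcd(1, 5) = 1
Since gcd = 1, 1 is a generator.

Yes, 1 generates ℤ_5


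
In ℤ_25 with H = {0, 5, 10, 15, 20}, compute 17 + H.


17 + H = {17 + h (mod 25) : h ∈ H}
17+0=17, 17+5=22, 17+10=2, 17+15=7, 17+20=12
17 + H = {2, 7, 12, 17, 22} = 2 + H

17 + H = {2, 7, 12, 17, 22}


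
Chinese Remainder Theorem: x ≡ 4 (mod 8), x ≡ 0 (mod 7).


m₁ = 8, m₂ = 7, gcd = 1, so CRT applies. M = m₁·m₂ = 56
Let M₁ = M/m₁ = 7, M₂ = M/m₂ = 8
Find y₁ ≡ M₁⁻¹ (mod m₁): 7⁻¹ ≡ 7 (mod 8)
Find y₂ ≡ M₂⁻¹ (mod m₂): 8⁻¹ ≡ 1 (mod 7)
x = a₁·M₁·y₁ + a₂·M₂·y₂ = 4·7·7 + 0·8·1 = 196
Reduce mod 56: x ≡ 28
Check: 28 mod 8 = 4 ✓, 28 mod 7 = 0 ✓

x ≡ 28 (mod 56)


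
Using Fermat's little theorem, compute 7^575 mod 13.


Fermat's little theorem: if p is prime and gcd(a,p)=1, then a^(p-1) ≡ 1 (mod p)
p = 13 is prime, gcd(7,13) = 1
Reduce exponent: 575 mod 12 = 11
So 7^575 ≡ 7^11 (mod 13)
7^11 mod 13 = 2

7^575 ≡ 2 (mod 13)


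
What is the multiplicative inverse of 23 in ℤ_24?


Use the extended Euclidean algorithm to write 1 = 23·s + 24·t; then s mod 24 is the inverse.
Euclidean algorithm:
  23 = 0·24 + 23
  24 = 1·23 + 1
  23 = 23·1 + 0
gcd(23,24) = 1
Back-substitution gives: 23·(-1) + 24·(1) = 1
So 23⁻¹ ≡ -1 ≡ 23 (mod 24)
Check: 23 × 23 = 529 ≡ 1 (mod 24) ✓

23⁻¹ ≡ 23 (mod 24)


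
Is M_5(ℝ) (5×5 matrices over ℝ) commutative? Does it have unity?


Matrix multiplication is non-commutative for n ≥ 2; the identity matrix I is the unity; singular matrices give zero divisors, so not an integral domain
Commutative: No
Integral domain: No
Has unity: Yes

M_5(ℝ) (5×5 matrices over ℝ): Commutative=No, Unity=Yes


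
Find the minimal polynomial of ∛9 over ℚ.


∛9 satisfies x³ - 9 = 0, irreducible over ℚ (no rational root; 9 is not a perfect cube)

Minimal polynomial: x³ - 9


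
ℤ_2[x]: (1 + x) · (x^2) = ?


Expand and collect like terms; reduce coefficients mod 2:
x^0: 1·0 = 0 ≡ 0 (mod 2)
x^1: 1·0 + 1·0 = 0 ≡ 0 (mod 2)
x^2: 1·1 + 1·0 = 1 ≡ 1 (mod 2)
x^3: 1·1 = 1 ≡ 1 (mod 2)
Result: x^2 + x^3

f · g = x^2 + x^3


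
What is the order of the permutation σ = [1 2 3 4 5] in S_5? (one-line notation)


Cycle decomposition: identity (all elements fixed)
Order = 1 (identity has order 1)

ord(σ) = 1


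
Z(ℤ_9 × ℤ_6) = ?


Z(G) = {g ∈ G | gx = xg for all x ∈ G}
Direct product of abelian groups is abelian, so Z(G) = G

Z(ℤ_9 × ℤ_6) = ℤ_9 × ℤ_6


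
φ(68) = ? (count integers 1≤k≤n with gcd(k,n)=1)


Factor n: 68 = 2^2 × 17
φ(n) = n · ∏(1 - 1/p) over distinct primes p | n
φ(68) = 68 · (1 - 1/2) · (1 - 1/17) = 32

φ(68) = 32


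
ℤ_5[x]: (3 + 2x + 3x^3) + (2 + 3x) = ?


Add coefficients mod 5:
x^0: 3 + 2 = 0 (mod 5)
x^1: 2 + 3 = 0 (mod 5)
x^2: 0 + 0 = 0 (mod 5)
x^3: 3 + 0 = 3 (mod 5)
Result: 3x^3

f + g = 3x^3


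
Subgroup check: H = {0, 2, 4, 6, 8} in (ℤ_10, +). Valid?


Subgroup test for H = {0, 2, 4, 6, 8} in (ℤ_10, +):
(1) 0 ∈ H? Yes
(2) Closure: for all a,b ∈ H, (a+b) mod 10 ∈ H? Yes
(3) Inverses: for all a ∈ H, -a mod 10 ∈ H? Yes

Yes, H is a subgroup of ℤ_10


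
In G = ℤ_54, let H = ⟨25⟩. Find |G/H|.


|⟨25⟩| = n / gcd(25, 54) = 54 / 1 = 54
H is normal (ℤ_54 is abelian).
|G/H| = |G| / |H| = 54 / 54 = 1

|G/H| = 1


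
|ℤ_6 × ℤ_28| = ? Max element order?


|ℤ_6 × ℤ_28| = 6 × 28 = 168
Max element order = lcm(6,28) = 84
Cyclic? No (gcd=2)

|ℤ_6×ℤ_28| = 168, max element order = 84


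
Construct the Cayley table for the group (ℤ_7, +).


Elements: {0, 1, 2, 3, 4, 5, 6}
Operation: addition mod 7
Entry (a, b) = (a + b) mod 7

Cayley table:
  | 0 | 1 | 2 | 3 | 4 | 5 | 6
0 | 0 | 1 | 2 | 3 | 4 | 5 | 6
1 | 1 | 2 | 3 | 4 | 5 | 6 | 0
2 | 2 | 3 | 4 | 5 | 6 | 0 | 1
3 | 3 | 4 | 5 | 6 | 0 | 1 | 2
4 | 4 | 5 | 6 | 0 | 1 | 2 | 3
5 | 5 | 6 | 0 | 1 | 2 | 3 | 4
6 | 6 | 0 | 1 | 2 | 3 | 4 | 5


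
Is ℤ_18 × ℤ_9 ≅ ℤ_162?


Comparing ℤ_18 × ℤ_9 and ℤ_162:
gcd(18,9) = 9 ≠ 1. Max element order in ℤ_18×ℤ_9 is lcm(18,9) = 18 < 162, so it has no element of order 162

No, ℤ_18 × ℤ_9 ≇ ℤ_162


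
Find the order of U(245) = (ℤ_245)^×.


U(n) is the group of units mod n; |U(n)| = φ(n)
|U(245)| = φ(245) = 168

|U(245) = (ℤ_245)^×| = 168


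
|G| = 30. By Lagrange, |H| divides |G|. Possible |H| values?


Lagrange's theorem: |H| divides |G|
|G| = 30
Divisors of 30: 1, 2, 3, 5, 6, 10, 15, 30

Possible subgroup orders: {1, 2, 3, 5, 6, 10, 15, 30}


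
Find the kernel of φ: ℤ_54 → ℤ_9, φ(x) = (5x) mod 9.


Kernel = preimage of identity
ker(φ) = {x ∈ ℤ_54 : 5x ≡ 0 (mod 9)}. Since 9 | 54, φ is well-defined. The kernel is the cyclic subgroup ⟨9⟩ of ℤ_54 (order 6), i.e. {0, 9, 18, 27, 36, 45}

ker(φ) = {0, 9, 18, 27, 36, 45}


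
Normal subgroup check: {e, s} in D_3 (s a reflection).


H = {e, s} in D_3 (s a reflection)
r·s·r⁻¹ = sr⁻² ≠ s for n ≥ 3, so {e, s} is not closed under conjugation

No, not a normal subgroup


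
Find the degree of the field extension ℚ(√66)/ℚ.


√66 has minimal polynomial x² - 66 (irreducible over ℚ since 66 is squarefree)

[ℚ(√66)/ℚ] = 2


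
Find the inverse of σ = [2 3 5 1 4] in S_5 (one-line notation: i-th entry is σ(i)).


To find σ⁻¹, swap domain and range:
σ(1) = 2 → σ⁻¹(2) = 1
σ(2) = 3 → σ⁻¹(3) = 2
σ(3) = 5 → σ⁻¹(5) = 3
σ(4) = 1 → σ⁻¹(1) = 4
σ(5) = 4 → σ⁻¹(4) = 5

σ⁻¹ = [4 1 2 5 3]


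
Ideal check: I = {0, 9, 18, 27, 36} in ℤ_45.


Check ideal conditions for I = {0, 9, 18, 27, 36} in ℤ_45:
(1) I is an additive subgroup? Yes
(2) For r ∈ ℤ_45 and a ∈ I: r·a ∈ I? Yes

Yes, I is an ideal of ℤ_45


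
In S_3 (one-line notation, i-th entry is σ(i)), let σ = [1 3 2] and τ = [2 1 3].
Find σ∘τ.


σ∘τ: apply τ first, then σ
1 →τ 2 →σ 3
2 →τ 1 →σ 1
3 →τ 3 →σ 2

σ∘τ = [3 1 2]


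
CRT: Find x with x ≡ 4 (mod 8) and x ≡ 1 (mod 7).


m₁ = 8, m₂ = 7, gcd = 1, so CRT applies. M = m₁·m₂ = 56
Let M₁ = M/m₁ = 7, M₂ = M/m₂ = 8
Find y₁ ≡ M₁⁻¹ (mod m₁): 7⁻¹ ≡ 7 (mod 8)
Find y₂ ≡ M₂⁻¹ (mod m₂): 8⁻¹ ≡ 1 (mod 7)
x = a₁·M₁·y₁ + a₂·M₂·y₂ = 4·7·7 + 1·8·1 = 204
Reduce mod 56: x ≡ 36
Check: 36 mod 8 = 4 ✓, 36 mod 7 = 1 ✓

x ≡ 36 (mod 56)


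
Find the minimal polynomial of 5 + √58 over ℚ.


Let α = 5 + √58. Then α - 5 = √58, so (α - 5)² = 58, giving α² - 10α - 33 = 0. Degree 2 and α ∉ ℚ, so this is the minimal polynomial.

Minimal polynomial: x² - 10x - 33


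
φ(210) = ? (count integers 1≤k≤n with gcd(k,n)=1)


Factor n: 210 = 2 × 3 × 5 × 7
φ(n) = n · ∏(1 - 1/p) over distinct primes p | n
φ(210) = 210 · (1 - 1/2) · (1 - 1/3) · (1 - 1/5) · (1 - 1/7) = 48

φ(210) = 48


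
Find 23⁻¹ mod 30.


Use the extended Euclidean algorithm to write 1 = 23·s + 30·t; then s mod 30 is the inverse.
Euclidean algorithm:
  23 = 0·30 + 23
  30 = 1·23 + 7
  23 = 3·7 + 2
  7 = 3·2 + 1
  2 = 2·1 + 0
gcd(23,30) = 1
Back-substitution gives: 23·(-13) + 30·(10) = 1
So 23⁻¹ ≡ -13 ≡ 17 (mod 30)
Check: 23 × 17 = 391 ≡ 1 (mod 30) ✓

23⁻¹ ≡ 17 (mod 30)


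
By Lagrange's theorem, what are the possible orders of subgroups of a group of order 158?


Lagrange's theorem: |H| divides |G|
|G| = 158
Divisors of 158: 1, 2, 79, 158

Possible subgroup orders: {1, 2, 79, 158}


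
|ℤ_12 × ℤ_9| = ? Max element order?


|ℤ_12 × ℤ_9| = 12 × 9 = 108
Max element order = lcm(12,9) = 36
Cyclic? No (gcd=3)

|ℤ_12×ℤ_9| = 108, max element order = 36


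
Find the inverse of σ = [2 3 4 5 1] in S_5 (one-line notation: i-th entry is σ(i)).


To find σ⁻¹, swap domain and range:
σ(1) = 2 → σ⁻¹(2) = 1
σ(2) = 3 → σ⁻¹(3) = 2
σ(3) = 4 → σ⁻¹(4) = 3
σ(4) = 5 → σ⁻¹(5) = 4
σ(5) = 1 → σ⁻¹(1) = 5

σ⁻¹ = [5 1 2 3 4]


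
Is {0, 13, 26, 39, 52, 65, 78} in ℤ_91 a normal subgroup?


H = {0, 13, 26, 39, 52, 65, 78} in ℤ_91
ℤ_91 is abelian; every subgroup of an abelian group is normal

Yes, normal subgroup


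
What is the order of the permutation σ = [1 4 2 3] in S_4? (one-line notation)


Cycle decomposition: (2 4 3)
Cycle lengths: 3
Order = lcm(3) = 3

ord(σ) = 3


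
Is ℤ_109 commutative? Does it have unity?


ℤ_109 is a commutative ring with unity 1; 109 is prime, so ℤ_109 is a field (hence an integral domain)
Commutative: Yes
Integral domain: Yes
Has unity: Yes

ℤ_109: Commutative=Yes, Unity=Yes


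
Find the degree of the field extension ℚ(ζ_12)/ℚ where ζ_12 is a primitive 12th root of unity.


[ℚ(ζ_n):ℚ] = deg Φ_n(x) = φ(n). Here φ(12) = 4

[ℚ(ζ_12)/ℚ where ζ_12 is a primitive 12th root of unity] = 4


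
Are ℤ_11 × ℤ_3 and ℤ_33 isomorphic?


Comparing ℤ_11 × ℤ_3 and ℤ_33:
gcd(11,3) = 1, so ℤ_11 × ℤ_3 ≅ ℤ_33 (CRT)

Yes, ℤ_11 × ℤ_3 ≅ ℤ_33


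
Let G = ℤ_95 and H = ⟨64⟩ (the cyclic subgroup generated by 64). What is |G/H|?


|⟨64⟩| = n / gcd(64, 95) = 95 / 1 = 95
H is normal (ℤ_95 is abelian).
|G/H| = |G| / |H| = 95 / 95 = 1

|G/H| = 1


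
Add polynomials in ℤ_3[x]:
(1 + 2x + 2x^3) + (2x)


Add coefficients mod 3:
x^0: 1 + 0 = 1 (mod 3)
x^1: 2 + 2 = 1 (mod 3)
x^2: 0 + 0 = 0 (mod 3)
x^3: 2 + 0 = 2 (mod 3)
Result: 1 + x + 2x^3

f + g = 1 + x + 2x^3


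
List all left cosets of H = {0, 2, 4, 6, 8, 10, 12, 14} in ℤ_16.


H = {0, 2, 4, 6, 8, 10, 12, 14}, |H| = 8
Number of cosets = |G|/|H| = 16/8 = 2
0 + H = {0, 2, 4, 6, 8, 10, 12, 14}
1 + H = {1, 3, 5, 7, 9, 11, 13, 15}

Cosets: 0+H={0,2,4,6,8,10,12,14}; 1+H={1,3,5,7,9,11,13,15}


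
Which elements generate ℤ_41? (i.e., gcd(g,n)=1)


g generates ℤ_n iff gcd(g,n) = 1
Prime factors of 41: 41
Generators are g ∈ {1,...,40} not divisible by any of these primes.
Generators: {1, 2, 3, 4, 5, 6, 7, 8, 9, 10, 11, 12, 13, 14, 15, 16, 17, 18, 19, 20, 21, 22, 23, 24, 25, 26, 27, 28, 29, 30, 31, 32, 33, 34, 35, 36, 37, 38, 39, 40}
Number of generators = φ(41) = 40

Generators of ℤ_41 = {1, 2, 3, 4, 5, 6, 7, 8, 9, 10, 11, 12, 13, 14, 15, 16, 17, 18, 19, 20, 21, 22, 23, 24, 25, 26, 27, 28, 29, 30, 31, 32, 33, 34, 35, 36, 37, 38, 39, 40}


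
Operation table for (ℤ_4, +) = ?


Elements: {0, 1, 2, 3}
Operation: addition mod 4
Entry (a, b) = (a + b) mod 4

Cayley table:
  | 0 | 1 | 2 | 3
0 | 0 | 1 | 2 | 3
1 | 1 | 2 | 3 | 0
2 | 2 | 3 | 0 | 1
3 | 3 | 0 | 1 | 2


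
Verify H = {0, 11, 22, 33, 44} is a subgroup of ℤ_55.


Subgroup test for H = {0, 11, 22, 33, 44} in (ℤ_55, +):
(1) 0 ∈ H? Yes
(2) Closure: for all a,b ∈ H, (a+b) mod 55 ∈ H? Yes
(3) Inverses: for all a ∈ H, -a mod 55 ∈ H? Yes

Yes, H is a subgroup of ℤ_55


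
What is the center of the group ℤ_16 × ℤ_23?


Z(G) = {g ∈ G | gx = xg for all x ∈ G}
Direct product of abelian groups is abelian, so Z(G) = G

Z(ℤ_16 × ℤ_23) = ℤ_16 × ℤ_23


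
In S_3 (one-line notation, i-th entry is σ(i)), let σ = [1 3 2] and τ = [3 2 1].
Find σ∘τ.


σ∘τ: apply τ first, then σ
1 →τ 3 →σ 2
2 →τ 2 →σ 3
3 →τ 1 →σ 1

σ∘τ = [2 3 1]


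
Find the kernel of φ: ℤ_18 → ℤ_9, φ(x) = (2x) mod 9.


Kernel = preimage of identity
ker(φ) = {x ∈ ℤ_18 : 2x ≡ 0 (mod 9)}. Since 9 | 18, φ is well-defined. The kernel is the cyclic subgroup ⟨9⟩ of ℤ_18 (order 2), i.e. {0, 9}

ker(φ) = {0, 9}


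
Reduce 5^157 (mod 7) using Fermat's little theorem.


Fermat's little theorem: if p is prime and gcd(a,p)=1, then a^(p-1) ≡ 1 (mod p)
p = 7 is prime, gcd(5,7) = 1
Reduce exponent: 157 mod 6 = 1
So 5^157 ≡ 5^1 (mod 7)
5^1 mod 7 = 5

5^157 ≡ 5 (mod 7)


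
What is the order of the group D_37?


|D_n| = 2n (n rotations and n reflections)
|D_37| = 2×37 = 74

|D_37| = 74


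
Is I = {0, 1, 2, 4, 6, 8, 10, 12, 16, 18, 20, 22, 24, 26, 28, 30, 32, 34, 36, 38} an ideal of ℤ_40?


Check ideal conditions for I = {0, 1, 2, 4, 6, 8, 10, 12, 16, 18, 20, 22, 24, 26, 28, 30, 32, 34, 36, 38} in ℤ_40:
(1) I is an additive subgroup? No
(2) For r ∈ ℤ_40 and a ∈ I: r·a ∈ I? No  [counterexample: r=3, a=1, r·a mod 40 = 3 ∉ I]

No, I is not an ideal of ℤ_40


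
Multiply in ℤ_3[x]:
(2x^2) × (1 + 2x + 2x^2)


Expand and collect like terms; reduce coefficients mod 3:
x^0: 0·1 = 0 ≡ 0 (mod 3)
x^1: 0·2 + 0·1 = 0 ≡ 0 (mod 3)
x^2: 0·2 + 0·2 + 2·1 = 2 ≡ 2 (mod 3)
x^3: 0·2 + 2·2 = 4 ≡ 1 (mod 3)
x^4: 2·2 = 4 ≡ 1 (mod 3)
Result: 2x^2 + x^3 + x^4

f · g = 2x^2 + x^3 + x^4


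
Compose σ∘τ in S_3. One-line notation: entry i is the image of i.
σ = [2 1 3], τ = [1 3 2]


σ∘τ: apply τ first, then σ
1 →τ 1 →σ 2
2 →τ 3 →σ 3
3 →τ 2 →σ 1

σ∘τ = [2 3 1]


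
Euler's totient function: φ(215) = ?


Factor n: 215 = 5 × 43
φ(n) = n · ∏(1 - 1/p) over distinct primes p | n
φ(215) = 215 · (1 - 1/5) · (1 - 1/43) = 168

φ(215) = 168


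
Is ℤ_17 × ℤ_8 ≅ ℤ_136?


Comparing ℤ_17 × ℤ_8 and ℤ_136:
gcd(17,8) = 1, so ℤ_17 × ℤ_8 ≅ ℤ_136 (CRT)

Yes, ℤ_17 × ℤ_8 ≅ ℤ_136


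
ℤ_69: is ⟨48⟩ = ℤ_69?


g generates ℤ_n iff gcd(g, n) = 1
gcd(48, 69) = 3
Since gcd = 3 ≠ 1, ⟨48⟩ has order 23 < 69, so 48 is not a generator.

No, 48 does not generate ℤ_69


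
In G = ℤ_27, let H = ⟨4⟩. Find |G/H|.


|⟨4⟩| = n / gcd(4, 27) = 27 / 1 = 27
H is normal (ℤ_27 is abelian).
|G/H| = |G| / |H| = 27 / 27 = 1

|G/H| = 1


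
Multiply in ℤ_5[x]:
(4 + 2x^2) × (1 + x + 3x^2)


Expand and collect like terms; reduce coefficients mod 5:
x^0: 4·1 = 4 ≡ 4 (mod 5)
x^1: 4·1 + 0·1 = 4 ≡ 4 (mod 5)
x^2: 4·3 + 0·1 + 2·1 = 14 ≡ 4 (mod 5)
x^3: 0·3 + 2·1 = 2 ≡ 2 (mod 5)
x^4: 2·3 = 6 ≡ 1 (mod 5)
Result: 4 + 4x + 4x^2 + 2x^3 + x^4

f · g = 4 + 4x + 4x^2 + 2x^3 + x^4


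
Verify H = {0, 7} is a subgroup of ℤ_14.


Subgroup test for H = {0, 7} in (ℤ_14, +):
(1) 0 ∈ H? Yes
(2) Closure: for all a,b ∈ H, (a+b) mod 14 ∈ H? Yes
(3) Inverses: for all a ∈ H, -a mod 14 ∈ H? Yes

Yes, H is a subgroup of ℤ_14


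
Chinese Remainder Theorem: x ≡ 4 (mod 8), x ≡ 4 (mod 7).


m₁ = 8, m₂ = 7, gcd = 1, so CRT applies. M = m₁·m₂ = 56
Let M₁ = M/m₁ = 7, M₂ = M/m₂ = 8
Find y₁ ≡ M₁⁻¹ (mod m₁): 7⁻¹ ≡ 7 (mod 8)
Find y₂ ≡ M₂⁻¹ (mod m₂): 8⁻¹ ≡ 1 (mod 7)
x = a₁·M₁·y₁ + a₂·M₂·y₂ = 4·7·7 + 4·8·1 = 228
Reduce mod 56: x ≡ 4
Check: 4 mod 8 = 4 ✓, 4 mod 7 = 4 ✓

x ≡ 4 (mod 56)


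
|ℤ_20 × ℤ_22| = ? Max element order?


|ℤ_20 × ℤ_22| = 20 × 22 = 440
Max element order = lcm(20,22) = 220
Cyclic? No (gcd=2)

|ℤ_20×ℤ_22| = 440, max element order = 220


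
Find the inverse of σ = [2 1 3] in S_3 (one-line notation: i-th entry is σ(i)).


To find σ⁻¹, swap domain and range:
σ(1) = 2 → σ⁻¹(2) = 1
σ(2) = 1 → σ⁻¹(1) = 2
σ(3) = 3 → σ⁻¹(3) = 3

σ⁻¹ = [2 1 3]


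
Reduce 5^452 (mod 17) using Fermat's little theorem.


Fermat's little theorem: if p is prime and gcd(a,p)=1, then a^(p-1) ≡ 1 (mod p)
p = 17 is prime, gcd(5,17) = 1
Reduce exponent: 452 mod 16 = 4
So 5^452 ≡ 5^4 (mod 17)
5^4 mod 17 = 13

5^452 ≡ 13 (mod 17)


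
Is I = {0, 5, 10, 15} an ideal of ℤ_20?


Check ideal conditions for I = {0, 5, 10, 15} in ℤ_20:
(1) I is an additive subgroup? Yes
(2) For r ∈ ℤ_20 and a ∈ I: r·a ∈ I? Yes

Yes, I is an ideal of ℤ_20


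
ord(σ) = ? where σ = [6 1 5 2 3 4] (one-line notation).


Cycle decomposition: (1 6 4 2) (3 5)
Cycle lengths: 4, 2
Order = lcm(4, 2) = 4

ord(σ) = 4


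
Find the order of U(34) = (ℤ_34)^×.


U(n) is the group of units mod n; |U(n)| = φ(n)
|U(34)| = φ(34) = 16

|U(34) = (ℤ_34)^×| = 16


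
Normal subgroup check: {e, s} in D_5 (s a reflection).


H = {e, s} in D_5 (s a reflection)
r·s·r⁻¹ = sr⁻² ≠ s for n ≥ 3, so {e, s} is not closed under conjugation

No, not a normal subgroup


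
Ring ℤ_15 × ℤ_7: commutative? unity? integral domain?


Direct product ring; commutative with unity (1,1); but (1,0)·(0,1) = (0,0) gives zero divisors, so not an integral domain
Commutative: Yes
Integral domain: No
Has unity: Yes

ℤ_15 × ℤ_7: Commutative=Yes, Unity=Yes


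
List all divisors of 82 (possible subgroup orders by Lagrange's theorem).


Lagrange's theorem: |H| divides |G|
|G| = 82
Divisors of 82: 1, 2, 41, 82

Possible subgroup orders: {1, 2, 41, 82}


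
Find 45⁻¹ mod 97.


Use the extended Euclidean algorithm to write 1 = 45·s + 97·t; then s mod 97 is the inverse.
Euclidean algorithm:
  45 = 0·97 + 45
  97 = 2·45 + 7
  45 = 6·7 + 3
  7 = 2·3 + 1
  3 = 3·1 + 0
gcd(45,97) = 1
Back-substitution gives: 45·(-28) + 97·(13) = 1
So 45⁻¹ ≡ -28 ≡ 69 (mod 97)
Check: 45 × 69 = 3105 ≡ 1 (mod 97) ✓

45⁻¹ ≡ 69 (mod 97)


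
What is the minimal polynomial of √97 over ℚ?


√97 satisfies x² - 97 = 0, irreducible over ℚ since 97 is squarefree

Minimal polynomial: x² - 97


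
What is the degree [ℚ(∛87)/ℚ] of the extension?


∛87 has minimal polynomial x³ - 87 (irreducible over ℚ since 87 is not a perfect cube)

[ℚ(∛87)/ℚ] = 3


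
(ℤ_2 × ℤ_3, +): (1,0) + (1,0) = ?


Operation: componentwise addition mod (2, 3)
(1,0) + (1,0) = ((a₁+b₁) mod 2, (a₂+b₂) mod 3) with a = (1,0), b = (1,0)

(1,0) + (1,0) = (0,0)


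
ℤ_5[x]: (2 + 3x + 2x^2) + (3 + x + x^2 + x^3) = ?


Add coefficients mod 5:
x^0: 2 + 3 = 0 (mod 5)
x^1: 3 + 1 = 4 (mod 5)
x^2: 2 + 1 = 3 (mod 5)
x^3: 0 + 1 = 1 (mod 5)
Result: 4x + 3x^2 + x^3

f + g = 4x + 3x^2 + x^3


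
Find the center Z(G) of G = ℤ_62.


Z(G) = {g ∈ G | gx = xg for all x ∈ G}
ℤ_62 is abelian, so Z(G) = G

Z(ℤ_62) = ℤ_62


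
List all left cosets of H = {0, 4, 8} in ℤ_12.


H = {0, 4, 8}, |H| = 3
Number of cosets = |G|/|H| = 12/3 = 4
0 + H = {0, 4, 8}
1 + H = {1, 5, 9}
2 + H = {2, 6, 10}
3 + H = {3, 7, 11}

Cosets: 0+H={0,4,8}; 1+H={1,5,9}; 2+H={2,6,10}; 3+H={3,7,11}


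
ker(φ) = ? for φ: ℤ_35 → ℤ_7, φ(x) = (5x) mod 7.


Kernel = preimage of identity
ker(φ) = {x ∈ ℤ_35 : 5x ≡ 0 (mod 7)}. Since 7 | 35, φ is well-defined. The kernel is the cyclic subgroup ⟨7⟩ of ℤ_35 (order 5), i.e. {0, 7, 14, 21, 28}

ker(φ) = {0, 7, 14, 21, 28}


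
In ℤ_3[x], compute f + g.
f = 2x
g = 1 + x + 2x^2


Add coefficients mod 3:
x^0: 0 + 1 = 1 (mod 3)
x^1: 2 + 1 = 0 (mod 3)
x^2: 0 + 2 = 2 (mod 3)
Result: 1 + 2x^2

f + g = 1 + 2x^2


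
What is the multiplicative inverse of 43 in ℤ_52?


Use the extended Euclidean algorithm to write 1 = 43·s + 52·t; then s mod 52 is the inverse.
Euclidean algorithm:
  43 = 0·52 + 43
  52 = 1·43 + 9
  43 = 4·9 + 7
  9 = 1·7 + 2
  7 = 3·2 + 1
  2 = 2·1 + 0
gcd(43,52) = 1
Back-substitution gives: 43·(23) + 52·(-19) = 1
So 43⁻¹ ≡ 23 ≡ 23 (mod 52)
Check: 43 × 23 = 989 ≡ 1 (mod 52) ✓

43⁻¹ ≡ 23 (mod 52)


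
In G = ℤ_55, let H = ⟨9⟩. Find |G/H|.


|⟨9⟩| = n / gcd(9, 55) = 55 / 1 = 55
H is normal (ℤ_55 is abelian).
|G/H| = |G| / |H| = 55 / 55 = 1

|G/H| = 1


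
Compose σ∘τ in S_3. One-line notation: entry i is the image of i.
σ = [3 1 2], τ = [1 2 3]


σ∘τ: apply τ first, then σ
1 →τ 1 →σ 3
2 →τ 2 →σ 1
3 →τ 3 →σ 2

σ∘τ = [3 1 2]


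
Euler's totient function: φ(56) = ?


Factor n: 56 = 2^3 × 7
φ(n) = n · ∏(1 - 1/p) over distinct primes p | n
φ(56) = 56 · (1 - 1/2) · (1 - 1/7) = 24

φ(56) = 24


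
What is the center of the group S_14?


Z(G) = {g ∈ G | gx = xg for all x ∈ G}
S_n is non-abelian for n ≥ 3; Z(S_14) is trivial

Z(S_14) = {e}


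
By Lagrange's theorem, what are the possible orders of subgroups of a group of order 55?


Lagrange's theorem: |H| divides |G|
|G| = 55
Divisors of 55: 1, 5, 11, 55

Possible subgroup orders: {1, 5, 11, 55}


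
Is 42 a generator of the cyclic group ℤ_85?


g generates ℤ_n iff gcd(g, n) = 1
gcd(42, 85) = 1
Since gcd = 1, 42 is a generator.

Yes, 42 generates ℤ_85


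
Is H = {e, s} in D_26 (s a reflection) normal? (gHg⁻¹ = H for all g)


H = {e, s} in D_26 (s a reflection)
r·s·r⁻¹ = sr⁻² ≠ s for n ≥ 3, so {e, s} is not closed under conjugation

No, not a normal subgroup


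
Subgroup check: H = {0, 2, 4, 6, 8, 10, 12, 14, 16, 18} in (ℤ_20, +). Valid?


Subgroup test for H = {0, 2, 4, 6, 8, 10, 12, 14, 16, 18} in (ℤ_20, +):
(1) 0 ∈ H? Yes
(2) Closure: for all a,b ∈ H, (a+b) mod 20 ∈ H? Yes
(3) Inverses: for all a ∈ H, -a mod 20 ∈ H? Yes

Yes, H is a subgroup of ℤ_20


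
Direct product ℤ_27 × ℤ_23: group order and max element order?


|ℤ_27 × ℤ_23| = 27 × 23 = 621
Max element order = lcm(27,23) = 621
Cyclic? Yes (gcd=1)

|ℤ_27×ℤ_23| = 621, max element order = 621


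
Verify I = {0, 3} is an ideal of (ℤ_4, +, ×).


Check ideal conditions for I = {0, 3} in ℤ_4:
(1) I is an additive subgroup? No
(2) For r ∈ ℤ_4 and a ∈ I: r·a ∈ I? No  [counterexample: r=2, a=3, r·a mod 4 = 2 ∉ I]

No, I is not an ideal of ℤ_4


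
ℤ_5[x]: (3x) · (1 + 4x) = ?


Expand and collect like terms; reduce coefficients mod 5:
x^0: 0·1 = 0 ≡ 0 (mod 5)
x^1: 0·4 + 3·1 = 3 ≡ 3 (mod 5)
x^2: 3·4 = 12 ≡ 2 (mod 5)
Result: 3x + 2x^2

f · g = 3x + 2x^2


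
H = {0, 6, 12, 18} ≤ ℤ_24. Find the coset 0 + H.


0 + H = {0 + h (mod 24) : h ∈ H}
0+0=0, 0+6=6, 0+12=12, 0+18=18

0 + H = {0, 6, 12, 18}


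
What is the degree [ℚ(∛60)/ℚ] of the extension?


∛60 has minimal polynomial x³ - 60 (irreducible over ℚ since 60 is not a perfect cube)

[ℚ(∛60)/ℚ] = 3


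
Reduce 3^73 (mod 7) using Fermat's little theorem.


Fermat's little theorem: if p is prime and gcd(a,p)=1, then a^(p-1) ≡ 1 (mod p)
p = 7 is prime, gcd(3,7) = 1
Reduce exponent: 73 mod 6 = 1
So 3^73 ≡ 3^1 (mod 7)
3^1 mod 7 = 3

3^73 ≡ 3 (mod 7)
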